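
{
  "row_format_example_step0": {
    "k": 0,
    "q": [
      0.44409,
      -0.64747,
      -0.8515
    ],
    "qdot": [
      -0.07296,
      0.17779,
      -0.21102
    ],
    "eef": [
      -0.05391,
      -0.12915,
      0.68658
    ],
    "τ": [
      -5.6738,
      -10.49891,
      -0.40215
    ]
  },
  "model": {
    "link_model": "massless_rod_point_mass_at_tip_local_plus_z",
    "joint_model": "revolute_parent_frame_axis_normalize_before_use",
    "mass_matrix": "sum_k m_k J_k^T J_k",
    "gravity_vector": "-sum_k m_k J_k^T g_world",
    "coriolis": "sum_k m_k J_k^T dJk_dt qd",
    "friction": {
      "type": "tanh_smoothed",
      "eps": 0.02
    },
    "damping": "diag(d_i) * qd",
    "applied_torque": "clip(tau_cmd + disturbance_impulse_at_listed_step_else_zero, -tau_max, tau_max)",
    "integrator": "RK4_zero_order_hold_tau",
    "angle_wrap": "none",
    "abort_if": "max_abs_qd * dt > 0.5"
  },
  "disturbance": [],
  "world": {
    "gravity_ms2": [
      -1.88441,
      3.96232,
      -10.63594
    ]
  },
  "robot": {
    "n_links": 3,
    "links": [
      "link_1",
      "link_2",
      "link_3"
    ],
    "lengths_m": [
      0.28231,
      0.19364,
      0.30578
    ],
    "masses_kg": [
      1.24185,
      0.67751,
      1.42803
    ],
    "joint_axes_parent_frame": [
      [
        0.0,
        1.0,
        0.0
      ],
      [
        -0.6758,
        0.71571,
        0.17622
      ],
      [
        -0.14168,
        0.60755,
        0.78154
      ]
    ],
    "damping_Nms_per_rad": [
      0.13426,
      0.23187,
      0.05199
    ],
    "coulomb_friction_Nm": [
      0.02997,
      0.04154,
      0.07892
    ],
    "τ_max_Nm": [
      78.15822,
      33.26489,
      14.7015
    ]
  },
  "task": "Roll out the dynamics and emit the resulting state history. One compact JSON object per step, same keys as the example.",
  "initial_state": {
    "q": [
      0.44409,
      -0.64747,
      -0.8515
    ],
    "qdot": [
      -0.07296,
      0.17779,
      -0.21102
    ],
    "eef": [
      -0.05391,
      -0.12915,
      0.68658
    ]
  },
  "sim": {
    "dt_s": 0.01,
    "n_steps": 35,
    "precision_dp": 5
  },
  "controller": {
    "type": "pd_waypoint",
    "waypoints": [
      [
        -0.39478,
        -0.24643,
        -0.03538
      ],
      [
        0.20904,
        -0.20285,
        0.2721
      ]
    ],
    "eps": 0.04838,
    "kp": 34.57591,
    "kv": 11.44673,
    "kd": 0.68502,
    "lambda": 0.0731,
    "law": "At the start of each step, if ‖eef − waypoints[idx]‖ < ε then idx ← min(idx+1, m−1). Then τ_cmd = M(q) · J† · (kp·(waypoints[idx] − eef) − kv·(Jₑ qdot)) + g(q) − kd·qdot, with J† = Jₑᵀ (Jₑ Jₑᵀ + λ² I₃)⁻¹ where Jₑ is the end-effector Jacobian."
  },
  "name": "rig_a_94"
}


{"k":1,"q":[0.44565,-0.65066,-0.85653],"qdot":[0.38119,-0.81196,-0.78871],"eef":[-0.05462,-0.12894,0.68579],"\u03c4":[-4.88149,-8.27149,0.23222]}
{"k":2,"q":[0.45117,-0.66278,-0.86614],"qdot":[0.7214,-1.61117,-1.12297],"eef":[-0.05645,-0.12941,0.68325],"\u03c4":[-4.24313,-6.40724,0.66033]}
{"k":3,"q":[0.45965,-0.68213,-0.87813],"qdot":[0.97345,-2.26108,-1.26454],"eef":[-0.05916,-0.13049,0.67931],"\u03c4":[-3.72449,-4.83124,0.92414]}
{"k":4,"q":[0.4703,-0.70738,-0.89082],"qdot":[1.15688,-2.78886,-1.26392],"eef":[-0.0626,-0.1321,0.67422],"\u03c4":[-3.29257,-3.48747,1.06641]}
{"k":5,"q":[0.48252,-0.73739,-0.903],"qdot":[1.2868,-3.21442,-1.16407],"eef":[-0.06663,-0.13413,0.6682],"\u03c4":[-2.92046,-2.33148,1.12382]}
{"k":6,"q":[0.49583,-0.77122,-0.91385],"qdot":[1.37468,-3.55316,-0.99873],"eef":[-0.07117,-0.13648,0.66139],"\u03c4":[-2.5879,-1.32765,1.12517]}
{"k":7,"q":[0.50984,-0.80807,-0.92283],"qdot":[1.42919,-3.81759,-0.79337],"eef":[-0.07612,-0.13904,0.65392],"\u03c4":[-2.28059,-0.44726,1.09206]}
{"k":8,"q":[0.52427,-0.84724,-0.92966],"qdot":[1.45693,-4.01819,-0.56681],"eef":[-0.08142,-0.14172,0.64589],"\u03c4":[-1.989,0.33284,1.04021]}
{"k":9,"q":[0.53887,-0.88815,-0.93417],"qdot":[1.46291,-4.16395,-0.33275],"eef":[-0.08702,-0.14442,0.6374],"\u03c4":[-1.70722,1.03134,0.98078]}
{"k":10,"q":[0.55344,-0.93027,-0.93635],"qdot":[1.45103,-4.26267,-0.10102],"eef":[-0.09288,-0.14708,0.6285],"\u03c4":[-1.43192,1.66321,0.92155]}
{"k":11,"q":[0.56782,-0.97318,-0.93632],"qdot":[1.42608,-4.32097,0.10216],"eef":[-0.09897,-0.14962,0.61928],"\u03c4":[-1.16132,2.24075,0.88951]}
{"k":12,"q":[0.58189,-1.01651,-0.93441],"qdot":[1.38935,-4.34488,0.28111],"eef":[-0.10524,-0.15195,0.60978],"\u03c4":[-0.89574,2.77402,0.8787]}
{"k":13,"q":[0.59554,-1.05992,-0.93075],"qdot":[1.34109,-4.33988,0.45152],"eef":[-0.11168,-0.15404,0.60005],"\u03c4":[-0.63533,3.27019,0.86981]}
{"k":14,"q":[0.60866,-1.10316,-0.92545],"qdot":[1.28317,-4.31032,0.60919],"eef":[-0.11825,-0.15585,0.59015],"\u03c4":[-0.38006,3.73456,0.86604]}
{"k":15,"q":[0.62116,-1.146,-0.91864],"qdot":[1.21711,-4.2601,0.75158],"eef":[-0.12493,-0.15739,0.58012],"\u03c4":[-0.13027,4.17124,0.8692]}
{"k":16,"q":[0.63296,-1.18826,-0.91049],"qdot":[1.1442,-4.19263,0.87734],"eef":[-0.1317,-0.15863,0.56999],"\u03c4":[0.11361,4.58332,0.88011]}
{"k":17,"q":[0.64401,-1.22976,-0.90116],"qdot":[1.06557,-4.11093,0.98605],"eef":[-0.13853,-0.15959,0.55981],"\u03c4":[0.35115,4.97319,0.89889]}
{"k":18,"q":[0.65424,-1.2704,-0.89084],"qdot":[0.98223,-4.01763,1.07791],"eef":[-0.1454,-0.16027,0.5496],"\u03c4":[0.58199,5.34259,0.92513]}
{"k":19,"q":[0.66363,-1.31005,-0.87967],"qdot":[0.89509,-3.91505,1.15363],"eef":[-0.15231,-0.16067,0.53939],"\u03c4":[0.80593,5.69285,0.95813]}
{"k":20,"q":[0.67212,-1.34864,-0.86782],"qdot":[0.80497,-3.8052,1.21421],"eef":[-0.15922,-0.1608,0.5292],"\u03c4":[1.02288,6.02494,0.99695]}
{"k":21,"q":[0.67971,-1.3861,-0.85544],"qdot":[0.71265,-3.68983,1.26091],"eef":[-0.16613,-0.16069,0.51906],"\u03c4":[1.23287,6.33963,1.04054]}
{"k":22,"q":[0.68636,-1.42239,-0.84265],"qdot":[0.61883,-3.57046,1.29505],"eef":[-0.17302,-0.16035,0.50897],"\u03c4":[1.43604,6.63748,1.08783]}
{"k":23,"q":[0.69207,-1.45748,-0.82958],"qdot":[0.52418,-3.44837,1.31806],"eef":[-0.17987,-0.1598,0.49896],"\u03c4":[1.63261,6.91898,1.13775]}
{"k":24,"q":[0.69684,-1.49133,-0.81632],"qdot":[0.4293,-3.3247,1.33133],"eef":[-0.18668,-0.15905,0.48902],"\u03c4":[1.82287,7.18455,1.18929]}
{"k":25,"q":[0.70065,-1.52395,-0.80298],"qdot":[0.33473,-3.20038,1.33621],"eef":[-0.19344,-0.15815,0.47918],"\u03c4":[2.00716,7.43457,1.24152]}
{"k":26,"q":[0.70353,-1.55533,-0.78962],"qdot":[0.24099,-3.0762,1.33397],"eef":[-0.20013,-0.15709,0.46944],"\u03c4":[2.18585,7.66944,1.29364]}
{"k":27,"q":[0.70548,-1.58546,-0.77632],"qdot":[0.14851,-2.95285,1.3258],"eef":[-0.20675,-0.15592,0.4598],"\u03c4":[2.3593,7.88954,1.34494]}
{"k":28,"q":[0.7065,-1.61437,-0.76312],"qdot":[0.0577,-2.83086,1.31276],"eef":[-0.21328,-0.15464,0.45026],"\u03c4":[2.5279,8.09529,1.39485]}
{"k":29,"q":[0.70664,-1.64208,-0.75007],"qdot":[-0.03032,-2.71149,1.29628],"eef":[-0.21972,-0.15328,0.44084],"\u03c4":[2.68969,8.28759,1.4426]}
{"k":30,"q":[0.70591,-1.66861,-0.73719],"qdot":[-0.1144,-2.59594,1.27775],"eef":[-0.22606,-0.15186,0.43152],"\u03c4":[2.84221,8.46741,1.48752]}
{"k":31,"q":[0.70436,-1.69399,-0.72452],"qdot":[-0.19628,-2.48236,1.25656],"eef":[-0.23229,-0.15039,0.4223],"\u03c4":[2.99171,8.63386,1.53028]}
{"k":32,"q":[0.70199,-1.71826,-0.71206],"qdot":[-0.27572,-2.37108,1.23337],"eef":[-0.2384,-0.14889,0.4132],"\u03c4":[3.13847,8.7875,1.57065]}
{"k":33,"q":[0.69885,-1.74142,-0.69985],"qdot":[-0.35247,-2.26234,1.20876],"eef":[-0.2444,-0.14738,0.4042],"\u03c4":[3.28267,8.9289,1.60847]}
{"k":34,"q":[0.69496,-1.76351,-0.68789],"qdot":[-0.42635,-2.15635,1.18322],"eef":[-0.25027,-0.14587,0.39532],"\u03c4":[3.4245,9.05861,1.64368]}
{"k":35,"q":[0.69034,-1.78455,-0.67618],"qdot":[-0.49723,-2.05326,1.15715],"eef":[-0.25602,-0.14438,0.38654]}


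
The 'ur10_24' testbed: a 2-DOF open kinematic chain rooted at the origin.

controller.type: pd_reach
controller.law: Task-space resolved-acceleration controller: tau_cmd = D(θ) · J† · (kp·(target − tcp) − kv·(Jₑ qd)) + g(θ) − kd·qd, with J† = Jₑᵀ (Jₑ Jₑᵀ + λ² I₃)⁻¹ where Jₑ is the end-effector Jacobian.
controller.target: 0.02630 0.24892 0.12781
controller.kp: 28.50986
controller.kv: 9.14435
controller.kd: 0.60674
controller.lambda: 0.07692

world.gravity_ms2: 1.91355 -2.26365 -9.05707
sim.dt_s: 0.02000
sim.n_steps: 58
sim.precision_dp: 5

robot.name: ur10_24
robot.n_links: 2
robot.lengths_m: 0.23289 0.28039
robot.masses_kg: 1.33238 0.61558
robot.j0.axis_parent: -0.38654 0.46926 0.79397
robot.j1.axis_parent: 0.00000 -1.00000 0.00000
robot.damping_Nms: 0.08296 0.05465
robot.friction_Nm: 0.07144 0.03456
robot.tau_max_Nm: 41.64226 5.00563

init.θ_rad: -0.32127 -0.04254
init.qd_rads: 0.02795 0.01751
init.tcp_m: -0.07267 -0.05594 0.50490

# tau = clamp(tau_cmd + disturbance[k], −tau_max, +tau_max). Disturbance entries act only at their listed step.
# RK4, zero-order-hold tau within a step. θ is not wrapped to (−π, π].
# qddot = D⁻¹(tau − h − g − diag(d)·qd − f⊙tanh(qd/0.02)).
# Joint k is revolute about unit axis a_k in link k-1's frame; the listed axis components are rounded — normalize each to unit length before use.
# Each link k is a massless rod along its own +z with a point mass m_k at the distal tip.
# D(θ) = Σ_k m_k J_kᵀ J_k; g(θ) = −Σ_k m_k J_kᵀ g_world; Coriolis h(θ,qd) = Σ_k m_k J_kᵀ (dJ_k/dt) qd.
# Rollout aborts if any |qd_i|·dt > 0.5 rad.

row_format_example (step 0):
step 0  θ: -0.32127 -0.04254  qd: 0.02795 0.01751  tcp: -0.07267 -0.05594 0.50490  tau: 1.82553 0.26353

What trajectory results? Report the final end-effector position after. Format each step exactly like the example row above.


step 1  θ: -0.31565 -0.03806  qd: 0.53018 0.42458  tcp: -0.07230 -0.05485 0.50510  tau: 1.30337 0.03050
step 2  θ: -0.30282 -0.02892  qd: 0.75388 0.49004  tcp: -0.07118 -0.05244 0.50555  tau: 1.02616 0.03330
step 3  θ: -0.28652 -0.01932  qd: 0.87714 0.47115  tcp: -0.06926 -0.04953 0.50615  tau: 0.85163 0.08239
step 4  θ: -0.26820 -0.01026  qd: 0.95612 0.43679  tcp: -0.06667 -0.04636 0.50681  tau: 0.72984 0.13034
step 5  θ: -0.24853 -0.00186  qd: 1.01149 0.40423  tcp: -0.06358 -0.04303 0.50751  tau: 0.63935 0.16777
step 6  θ: -0.22791 0.00593  qd: 1.05231 0.37660  tcp: -0.06012 -0.03958 0.50821  tau: 0.56908 0.19507
step 7  θ: -0.20657 0.01322  qd: 1.08339 0.35344  tcp: -0.05639 -0.03601 0.50889  tau: 0.51242 0.21457
step 8  θ: -0.18467 0.02007  qd: 1.10764 0.33367  tcp: -0.05245 -0.03234 0.50954  tau: 0.46502 0.22847
step 9  θ: -0.16234 0.02656  qd: 1.12700 0.31632  tcp: -0.04836 -0.02857 0.51015  tau: 0.42397 0.23854
step 10  θ: -0.13966 0.03271  qd: 1.14274 0.30062  tcp: -0.04415 -0.02472 0.51071  tau: 0.38725 0.24605
step 11  θ: -0.11669 0.03857  qd: 1.15578 0.28601  tcp: -0.03985 -0.02078 0.51121  tau: 0.35343 0.25194
step 12  θ: -0.09348 0.04413  qd: 1.16673 0.27210  tcp: -0.03548 -0.01675 0.51165  tau: 0.32156 0.25687
step 13  θ: -0.07007 0.04943  qd: 1.17601 0.25860  tcp: -0.03106 -0.01264 0.51203  tau: 0.29095 0.26132
step 14  θ: -0.04649 0.05445  qd: 1.18392 0.24534  tcp: -0.02660 -0.00844 0.51233  tau: 0.26112 0.26560
step 15  θ: -0.02276 0.05922  qd: 1.19066 0.23217  tcp: -0.02211 -0.00416 0.51256  tau: 0.23177 0.26996
step 16  θ: 0.00110 0.06372  qd: 1.19636 0.21901  tcp: -0.01759 0.00020 0.51272  tau: 0.20266 0.27457
step 17  θ: 0.02505 0.06795  qd: 1.20112 0.20582  tcp: -0.01306 0.00465 0.51280  tau: 0.17366 0.27953
step 18  θ: 0.04910 0.07192  qd: 1.20500 0.19255  tcp: -0.00851 0.00917 0.51280  tau: 0.14468 0.28493
step 19  θ: 0.07321 0.07563  qd: 1.20802 0.17919  tcp: -0.00397 0.01378 0.51272  tau: 0.11564 0.29082
step 20  θ: 0.09738 0.07907  qd: 1.21022 0.16575  tcp: 0.00058 0.01847 0.51255  tau: 0.08653 0.29724
step 21  θ: 0.12158 0.08224  qd: 1.21161 0.15222  tcp: 0.00511 0.02324 0.51230  tau: 0.05734 0.30420
step 22  θ: 0.14581 0.08514  qd: 1.21220 0.13862  tcp: 0.00963 0.02809 0.51196  tau: 0.02806 0.31171
step 23  θ: 0.17003 0.08777  qd: 1.21199 0.12497  tcp: 0.01413 0.03302 0.51153  tau: -0.00130 0.31979
step 24  θ: 0.19425 0.09012  qd: 1.21098 0.11128  tcp: 0.01860 0.03802 0.51101  tau: -0.03071 0.32841
step 25  θ: 0.21844 0.09220  qd: 1.20918 0.09758  tcp: 0.02305 0.04310 0.51040  tau: -0.06015 0.33757
step 26  θ: 0.24258 0.09401  qd: 1.20659 0.08389  tcp: 0.02745 0.04825 0.50970  tau: -0.08960 0.34726
step 27  θ: 0.26666 0.09555  qd: 1.20322 0.07025  tcp: 0.03181 0.05347 0.50891  tau: -0.11903 0.35746
step 28  θ: 0.29067 0.09681  qd: 1.19911 0.05673  tcp: 0.03613 0.05876 0.50802  tau: -0.14842 0.36810
step 29  θ: 0.31459 0.09781  qd: 1.19434 0.04350  tcp: 0.04039 0.06411 0.50704  tau: -0.17776 0.37904
step 30  θ: 0.33842 0.09855  qd: 1.18915 0.03109  tcp: 0.04459 0.06952 0.50597  tau: -0.20713 0.38982
step 31  θ: 0.36213 0.09905  qd: 1.18410 0.02061  tcp: 0.04871 0.07500 0.50480  tau: -0.23670 0.39947
step 32  θ: 0.38575 0.09937  qd: 1.17954 0.01293  tcp: 0.05276 0.08052 0.50353  tau: -0.26651 0.40719
step 33  θ: 0.40928 0.09956  qd: 1.17499 0.00726  tcp: 0.05670 0.08610 0.50218  tau: -0.29614 0.41350
step 34  θ: 0.43271 0.09964  qd: 1.16988 0.00247  tcp: 0.06054 0.09173 0.50073  tau: -0.32524 0.41931
step 35  θ: 0.45603 0.09963  qd: 1.16399 -0.00202  tcp: 0.06427 0.09739 0.49919  tau: -0.35369 0.42511
step 36  θ: 0.47922 0.09953  qd: 1.15726 -0.00649  tcp: 0.06787 0.10309 0.49757  tau: -0.38149 0.43116
step 37  θ: 0.50228 0.09934  qd: 1.14970 -0.01116  tcp: 0.07135 0.10881 0.49587  tau: -0.40866 0.43763
step 38  θ: 0.52517 0.09906  qd: 1.14125 -0.01620  tcp: 0.07471 0.11455 0.49408  tau: -0.43520 0.44472
step 39  θ: 0.54789 0.09867  qd: 1.13190 -0.02185  tcp: 0.07795 0.12030 0.49221  tau: -0.46110 0.45264
step 40  θ: 0.57041 0.09817  qd: 1.12159 -0.02830  tcp: 0.08106 0.12606 0.49027  tau: -0.48637 0.46157
step 41  θ: 0.59272 0.09752  qd: 1.11035 -0.03559  tcp: 0.08406 0.13182 0.48826  tau: -0.51104 0.47159
step 42  θ: 0.61480 0.09673  qd: 1.09829 -0.04363  tcp: 0.08694 0.13757 0.48617  tau: -0.53518 0.48263
step 43  θ: 0.63663 0.09577  qd: 1.08556 -0.05216  tcp: 0.08970 0.14332 0.48402  tau: -0.55884 0.49451
step 44  θ: 0.65820 0.09464  qd: 1.07232 -0.06091  tcp: 0.09236 0.14905 0.48179  tau: -0.58209 0.50699
step 45  θ: 0.67950 0.09334  qd: 1.05866 -0.06965  tcp: 0.09490 0.15477 0.47951  tau: -0.60493 0.51986
step 46  θ: 0.70052 0.09186  qd: 1.04467 -0.07825  tcp: 0.09733 0.16047 0.47716  tau: -0.62736 0.53298
step 47  θ: 0.72127 0.09021  qd: 1.03037 -0.08661  tcp: 0.09964 0.16614 0.47476  tau: -0.64934 0.54627
step 48  θ: 0.74172 0.08840  qd: 1.01579 -0.09469  tcp: 0.10185 0.17178 0.47230  tau: -0.67084 0.55964
step 49  θ: 0.76188 0.08643  qd: 1.00096 -0.10246  tcp: 0.10395 0.17738 0.46979  tau: -0.69184 0.57307
step 50  θ: 0.78174 0.08431  qd: 0.98589 -0.10992  tcp: 0.10594 0.18295 0.46722  tau: -0.71231 0.58651
step 51  θ: 0.80130 0.08205  qd: 0.97062 -0.11704  tcp: 0.10782 0.18848 0.46462  tau: -0.73223 0.59994
step 52  θ: 0.82056 0.07964  qd: 0.95515 -0.12384  tcp: 0.10959 0.19396 0.46197  tau: -0.75159 0.61332
step 53  θ: 0.83950 0.07710  qd: 0.93952 -0.13030  tcp: 0.11125 0.19939 0.45928  tau: -0.77039 0.62665
step 54  θ: 0.85813 0.07444  qd: 0.92376 -0.13643  tcp: 0.11281 0.20476 0.45655  tau: -0.78862 0.63990
step 55  θ: 0.87644 0.07166  qd: 0.90788 -0.14223  tcp: 0.11426 0.21008 0.45380  tau: -0.80627 0.65306
step 56  θ: 0.89443 0.06876  qd: 0.89191 -0.14771  tcp: 0.11561 0.21534 0.45101  tau: -0.82336 0.66611
step 57  θ: 0.91210 0.06576  qd: 0.87588 -0.15287  tcp: 0.11687 0.22053 0.44820  tau: -0.83987 0.67904
step 58  θ: 0.92946 0.06266  qd: 0.85981 -0.15771  tcp: 0.11802 0.22566 0.44536
final tcp position (m): 0.11802 0.22566 0.44536


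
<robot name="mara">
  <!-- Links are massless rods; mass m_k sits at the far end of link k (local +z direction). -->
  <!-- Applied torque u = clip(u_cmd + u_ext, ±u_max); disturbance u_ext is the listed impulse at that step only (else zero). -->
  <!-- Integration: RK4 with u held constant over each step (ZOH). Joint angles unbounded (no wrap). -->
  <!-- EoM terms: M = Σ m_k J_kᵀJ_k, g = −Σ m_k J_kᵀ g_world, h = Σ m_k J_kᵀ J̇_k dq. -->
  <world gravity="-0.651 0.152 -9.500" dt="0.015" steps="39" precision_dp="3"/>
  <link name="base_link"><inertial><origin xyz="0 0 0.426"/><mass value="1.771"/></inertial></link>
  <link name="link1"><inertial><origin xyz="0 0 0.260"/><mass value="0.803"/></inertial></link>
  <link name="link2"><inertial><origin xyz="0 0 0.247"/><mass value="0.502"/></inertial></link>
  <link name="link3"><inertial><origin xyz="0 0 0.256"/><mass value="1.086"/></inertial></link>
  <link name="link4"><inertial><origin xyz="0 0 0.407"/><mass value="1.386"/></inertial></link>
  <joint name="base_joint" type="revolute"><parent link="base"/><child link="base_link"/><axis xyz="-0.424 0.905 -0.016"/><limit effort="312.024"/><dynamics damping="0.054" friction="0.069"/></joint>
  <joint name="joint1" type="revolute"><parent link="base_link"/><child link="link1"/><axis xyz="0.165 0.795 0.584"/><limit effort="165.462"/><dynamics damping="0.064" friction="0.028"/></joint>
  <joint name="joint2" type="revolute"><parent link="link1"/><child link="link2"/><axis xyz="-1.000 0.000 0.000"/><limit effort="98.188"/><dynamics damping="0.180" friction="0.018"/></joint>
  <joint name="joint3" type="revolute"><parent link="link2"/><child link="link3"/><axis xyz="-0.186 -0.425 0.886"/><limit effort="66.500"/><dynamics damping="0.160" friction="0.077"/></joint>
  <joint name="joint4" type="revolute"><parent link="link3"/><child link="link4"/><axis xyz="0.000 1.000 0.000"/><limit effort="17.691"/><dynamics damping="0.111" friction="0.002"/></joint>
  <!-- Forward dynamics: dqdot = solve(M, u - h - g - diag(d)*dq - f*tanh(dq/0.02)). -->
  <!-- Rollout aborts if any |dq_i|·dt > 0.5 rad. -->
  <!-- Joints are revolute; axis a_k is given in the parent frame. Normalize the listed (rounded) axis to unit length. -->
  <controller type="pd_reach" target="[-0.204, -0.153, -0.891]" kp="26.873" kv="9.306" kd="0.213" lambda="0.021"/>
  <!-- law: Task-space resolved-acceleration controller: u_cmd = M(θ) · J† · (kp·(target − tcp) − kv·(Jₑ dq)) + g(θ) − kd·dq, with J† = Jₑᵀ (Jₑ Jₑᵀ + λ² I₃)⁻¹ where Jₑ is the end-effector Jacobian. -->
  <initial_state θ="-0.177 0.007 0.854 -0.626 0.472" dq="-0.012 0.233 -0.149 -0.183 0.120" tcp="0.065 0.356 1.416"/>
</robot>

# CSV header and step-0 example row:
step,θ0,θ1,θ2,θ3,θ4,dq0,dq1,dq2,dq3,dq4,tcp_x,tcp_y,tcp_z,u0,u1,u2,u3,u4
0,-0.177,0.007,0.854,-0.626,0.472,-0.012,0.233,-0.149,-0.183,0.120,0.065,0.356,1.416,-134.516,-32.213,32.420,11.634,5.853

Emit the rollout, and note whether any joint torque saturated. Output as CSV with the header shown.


step,θ0,θ1,θ2,θ3,θ4,dq0,dq1,dq2,dq3,dq4,tcp_x,tcp_y,tcp_z,u0,u1,u2,u3,u4
1,-0.187,0.018,0.869,-0.628,0.500,-1.306,1.235,2.108,-0.086,3.565,0.066,0.352,1.410,-110.064,-26.052,26.170,9.575,4.733
2,-0.214,0.042,0.913,-0.628,0.573,-2.254,1.948,3.706,0.213,6.181,0.065,0.345,1.391,-81.491,-18.216,20.856,7.746,4.368
3,-0.252,0.075,0.976,-0.621,0.680,-2.848,2.350,4.614,0.805,7.994,0.060,0.336,1.361,-54.555,-10.920,15.898,6.053,4.241
4,-0.298,0.112,1.048,-0.603,0.808,-3.164,2.499,5.007,1.518,9.088,0.052,0.325,1.320,-31.940,-5.278,11.216,4.488,4.035
5,-0.346,0.150,1.124,-0.575,0.949,-3.293,2.475,5.071,2.247,9.629,0.041,0.314,1.271,-13.981,-1.478,6.952,3.016,3.597
6,-0.396,0.186,1.199,-0.536,1.095,-3.305,2.352,4.952,2.954,9.779,0.028,0.301,1.215,-0.047,0.742,3.239,1.592,2.906
7,-0.445,0.220,1.272,-0.487,1.240,-3.248,2.197,4.747,3.625,9.666,0.013,0.287,1.155,10.679,1.764,0.135,0.193,2.014
8,-0.493,0.252,1.341,-0.428,1.383,-3.149,2.061,4.517,4.254,9.381,-0.004,0.274,1.090,18.929,1.945,-2.363,-1.180,1.011
9,-0.539,0.282,1.407,-0.360,1.521,-3.018,1.968,4.299,4.847,8.985,-0.022,0.260,1.023,25.278,1.573,-4.302,-2.509,-0.005
10,-0.583,0.311,1.470,-0.282,1.652,-2.858,1.914,4.118,5.425,8.515,-0.040,0.245,0.954,30.132,0.865,-5.737,-3.768,-0.941
11,-0.624,0.339,1.531,-0.197,1.776,-2.670,1.877,3.991,6.019,7.977,-0.058,0.231,0.885,33.703,-0.021,-6.724,-4.922,-1.709
12,-0.663,0.366,1.590,-0.102,1.891,-2.459,1.840,3.935,6.649,7.353,-0.076,0.217,0.815,36.021,-0.969,-7.319,-5.933,-2.227
13,-0.698,0.394,1.649,0.003,1.996,-2.234,1.797,3.967,7.308,6.606,-0.093,0.204,0.746,36.982,-1.879,-7.597,-6.752,-2.425
14,-0.730,0.420,1.710,0.118,2.088,-2.015,1.764,4.099,7.936,5.690,-0.109,0.190,0.679,36.467,-2.657,-7.674,-7.332,-2.245
15,-0.759,0.446,1.773,0.240,2.165,-1.827,1.777,4.327,8.399,4.569,-0.124,0.177,0.613,34.526,-3.222,-7.707,-7.631,-1.664
16,-0.785,0.474,1.840,0.368,2.224,-1.699,1.882,4.615,8.514,3.246,-0.137,0.164,0.549,31.556,-3.541,-7.840,-7.640,-0.713
17,-0.810,0.503,1.911,0.494,2.262,-1.648,2.104,4.893,8.134,1.796,-0.148,0.151,0.488,28.287,-3.656,-8.120,-7.405,0.505
18,-0.835,0.537,1.986,0.610,2.278,-1.669,2.417,5.080,7.273,0.348,-0.156,0.139,0.428,25.466,-3.676,-8.470,-7.030,1.840
19,-0.860,0.576,2.063,0.711,2.274,-1.740,2.756,5.124,6.117,-0.961,-0.163,0.127,0.370,23.506,-3.706,-8.757,-6.637,3.144
20,-0.887,0.620,2.139,0.793,2.251,-1.835,3.062,5.024,4.903,-2.045,-0.167,0.116,0.314,22.428,-3.799,-8.889,-6.319,4.322
21,-0.916,0.667,2.213,0.858,2.214,-1.939,3.307,4.816,3.799,-2.883,-0.171,0.106,0.259,22.052,-3.960,-8.840,-6.111,5.330
22,-0.945,0.718,2.283,0.908,2.166,-2.041,3.494,4.539,2.876,-3.491,-0.174,0.095,0.205,22.174,-4.165,-8.622,-6.004,6.166
23,-0.977,0.772,2.349,0.946,2.110,-2.138,3.636,4.227,2.141,-3.903,-0.177,0.085,0.153,22.624,-4.389,-8.256,-5.971,6.846
24,-1.010,0.827,2.410,0.973,2.050,-2.228,3.748,3.899,1.569,-4.158,-0.180,0.074,0.102,23.243,-4.610,-7.759,-5.978,7.390
25,-1.044,0.884,2.466,0.994,1.986,-2.308,3.841,3.570,1.128,-4.289,-0.183,0.064,0.052,23.873,-4.818,-7.139,-5.994,7.817
26,-1.079,0.943,2.517,1.008,1.921,-2.379,3.921,3.244,0.785,-4.324,-0.186,0.053,0.004,24.389,-5.002,-6.408,-5.996,8.147
27,-1.115,1.002,2.563,1.017,1.857,-2.441,3.992,2.926,0.516,-4.285,-0.189,0.043,-0.042,24.748,-5.154,-5.595,-5.967,8.392
28,-1.152,1.062,2.605,1.024,1.793,-2.495,4.053,2.617,0.301,-4.190,-0.192,0.032,-0.086,24.975,-5.265,-4.731,-5.894,8.566
29,-1.190,1.123,2.642,1.027,1.731,-2.540,4.103,2.318,0.125,-4.051,-0.195,0.022,-0.129,25.121,-5.330,-3.848,-5.773,8.677
30,-1.228,1.185,2.674,1.027,1.672,-2.578,4.137,2.028,-0.019,-3.879,-0.198,0.011,-0.169,25.220,-5.351,-2.971,-5.608,8.733
31,-1.267,1.247,2.703,1.026,1.615,-2.606,4.146,1.745,-0.126,-3.682,-0.201,0.001,-0.208,25.270,-5.338,-2.127,-5.418,8.742
32,-1.306,1.310,2.727,1.024,1.561,-2.625,4.135,1.474,-0.216,-3.470,-0.204,-0.009,-0.246,25.328,-5.279,-1.320,-5.185,8.709
33,-1.346,1.371,2.747,1.020,1.511,-2.634,4.102,1.215,-0.293,-3.250,-0.207,-0.019,-0.281,25.398,-5.180,-0.561,-4.914,8.640
34,-1.385,1.432,2.764,1.015,1.464,-2.632,4.045,0.971,-0.359,-3.027,-0.210,-0.029,-0.315,25.479,-5.044,0.144,-4.613,8.539
35,-1.424,1.493,2.776,1.009,1.420,-2.619,3.962,0.742,-0.413,-2.806,-0.212,-0.038,-0.347,25.568,-4.876,0.789,-4.291,8.410
36,-1.464,1.551,2.786,1.003,1.380,-2.596,3.856,0.530,-0.456,-2.590,-0.214,-0.048,-0.378,25.658,-4.682,1.371,-3.956,8.258
37,-1.502,1.608,2.792,0.996,1.342,-2.564,3.727,0.335,-0.487,-2.382,-0.216,-0.057,-0.407,25.745,-4.466,1.887,-3.615,8.086
38,-1.540,1.663,2.796,0.988,1.308,-2.522,3.578,0.158,-0.506,-2.184,-0.217,-0.065,-0.434,25.826,-4.232,2.339,-3.273,7.898
39,-1.578,1.715,2.797,0.980,1.277,-2.473,3.413,-0.002,-0.513,-1.997,-0.218,-0.073,-0.460,,,,,
# any joint saturated: no


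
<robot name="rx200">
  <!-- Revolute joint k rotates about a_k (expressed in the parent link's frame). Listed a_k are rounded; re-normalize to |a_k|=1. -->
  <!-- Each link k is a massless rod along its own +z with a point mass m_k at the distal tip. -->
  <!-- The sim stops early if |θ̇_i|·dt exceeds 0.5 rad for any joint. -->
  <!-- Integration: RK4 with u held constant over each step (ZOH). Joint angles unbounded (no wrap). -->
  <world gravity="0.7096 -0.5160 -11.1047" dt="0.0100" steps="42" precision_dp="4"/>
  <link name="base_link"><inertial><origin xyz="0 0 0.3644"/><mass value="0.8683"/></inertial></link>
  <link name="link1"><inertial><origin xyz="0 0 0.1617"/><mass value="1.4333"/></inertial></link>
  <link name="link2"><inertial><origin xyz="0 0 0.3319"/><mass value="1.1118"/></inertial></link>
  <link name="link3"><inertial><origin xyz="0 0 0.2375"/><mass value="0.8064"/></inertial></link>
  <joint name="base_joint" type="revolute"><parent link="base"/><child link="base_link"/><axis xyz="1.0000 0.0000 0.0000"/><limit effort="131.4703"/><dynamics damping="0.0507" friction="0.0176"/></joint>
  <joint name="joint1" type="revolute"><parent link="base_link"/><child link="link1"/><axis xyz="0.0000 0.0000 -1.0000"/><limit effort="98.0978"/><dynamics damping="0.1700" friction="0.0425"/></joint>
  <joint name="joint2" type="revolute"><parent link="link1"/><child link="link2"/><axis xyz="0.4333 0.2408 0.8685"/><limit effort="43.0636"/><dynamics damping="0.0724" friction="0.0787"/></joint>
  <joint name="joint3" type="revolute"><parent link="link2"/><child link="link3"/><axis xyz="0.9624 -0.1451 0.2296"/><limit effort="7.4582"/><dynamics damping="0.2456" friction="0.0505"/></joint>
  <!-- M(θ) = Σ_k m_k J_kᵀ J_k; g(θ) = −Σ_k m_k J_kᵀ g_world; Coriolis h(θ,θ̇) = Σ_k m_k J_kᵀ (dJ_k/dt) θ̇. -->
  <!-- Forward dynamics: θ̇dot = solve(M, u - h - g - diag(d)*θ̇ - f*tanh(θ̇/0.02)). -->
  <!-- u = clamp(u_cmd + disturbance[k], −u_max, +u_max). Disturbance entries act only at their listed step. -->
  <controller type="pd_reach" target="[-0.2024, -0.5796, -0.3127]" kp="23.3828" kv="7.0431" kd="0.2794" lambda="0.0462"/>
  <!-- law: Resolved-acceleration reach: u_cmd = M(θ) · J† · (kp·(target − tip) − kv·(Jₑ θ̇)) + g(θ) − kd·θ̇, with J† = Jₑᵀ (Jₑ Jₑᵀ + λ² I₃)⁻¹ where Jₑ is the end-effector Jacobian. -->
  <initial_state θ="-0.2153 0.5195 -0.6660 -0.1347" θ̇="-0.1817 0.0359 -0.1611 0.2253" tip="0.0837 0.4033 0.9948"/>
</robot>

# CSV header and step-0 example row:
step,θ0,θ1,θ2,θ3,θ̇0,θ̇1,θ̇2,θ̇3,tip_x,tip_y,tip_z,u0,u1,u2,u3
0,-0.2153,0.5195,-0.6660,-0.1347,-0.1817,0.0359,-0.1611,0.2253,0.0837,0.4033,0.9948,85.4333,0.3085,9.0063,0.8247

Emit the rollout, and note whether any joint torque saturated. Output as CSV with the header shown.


step,θ0,θ1,θ2,θ3,θ̇0,θ̇1,θ̇2,θ̇3,tip_x,tip_y,tip_z,u0,u1,u2,u3
1,-0.2134,0.5053,-0.6769,-0.1378,0.5642,-2.7727,-2.0217,-0.7778,0.0835,0.4045,0.9937,82.6999,0.8941,9.2937,1.0901
2,-0.2046,0.4690,-0.7044,-0.1483,1.1771,-4.4019,-3.4661,-1.3023,0.0833,0.4037,0.9922,80.0247,0.9053,9.4967,1.1827
3,-0.1902,0.4197,-0.7447,-0.1635,1.7042,-5.3991,-4.5968,-1.7220,0.0830,0.4006,0.9906,76.7384,0.5819,9.5628,1.2191
4,-0.1708,0.3622,-0.7951,-0.1830,2.1660,-6.0523,-5.4782,-2.1552,0.0827,0.3949,0.9891,72.4157,0.0566,9.4679,1.2346
5,-0.1471,0.2993,-0.8532,-0.2070,2.5673,-6.4973,-6.1384,-2.6216,0.0823,0.3867,0.9878,66.9071,-0.5857,9.2062,1.2365
6,-0.1198,0.2327,-0.9169,-0.2358,2.9055,-6.7948,-6.5851,-3.1042,0.0817,0.3758,0.9865,60.3231,-1.2793,8.7903,1.2242
7,-0.0893,0.1637,-0.9840,-0.2693,3.1772,-6.9738,-6.8183,-3.5770,0.0809,0.3623,0.9853,52.9602,-1.9697,8.2485,1.1961
8,-0.0565,0.0935,-1.0523,-0.3074,3.3810,-7.0506,-6.8387,-4.0172,0.0798,0.3463,0.9842,45.1954,-2.6119,7.6175,1.1526
9,-0.0220,0.0230,-1.1198,-0.3496,3.5187,-7.0367,-6.6516,-4.4089,0.0781,0.3280,0.9831,37.3961,-3.1714,6.9330,1.0949
10,0.0136,-0.0470,-1.1845,-0.3955,3.5957,-6.9423,-6.2688,-4.7430,0.0760,0.3074,0.9821,29.8706,-3.6225,6.2240,1.0245
11,0.0497,-0.1157,-1.2445,-0.4444,3.6197,-6.7774,-5.7100,-5.0147,0.0732,0.2850,0.9811,22.8547,-3.9467,5.5109,0.9421
12,0.0858,-0.1824,-1.2982,-0.4957,3.6007,-6.5540,-5.0053,-5.2211,0.0697,0.2609,0.9800,16.5182,-4.1315,4.8074,0.8472
13,0.1215,-0.2466,-1.3443,-0.5486,3.5495,-6.2877,-4.1970,-5.3605,0.0656,0.2354,0.9788,10.9711,-4.1707,4.1231,0.7387
14,0.1566,-0.3081,-1.3820,-0.6026,3.4777,-5.9980,-3.3383,-5.4327,0.0607,0.2088,0.9775,6.2632,-4.0668,3.4671,0.6164
15,0.1910,-0.3666,-1.4112,-0.6570,3.3957,-5.7061,-2.4869,-5.4404,0.0551,0.1814,0.9758,2.3809,-3.8319,2.8487,0.4815
16,0.2245,-0.4223,-1.4321,-0.7112,3.3122,-5.4314,-1.6951,-5.3900,0.0487,0.1535,0.9737,-0.7500,-3.4875,2.2763,0.3375
17,0.2573,-0.4754,-1.4456,-0.7646,3.2330,-5.1875,-0.9999,-5.2914,0.0417,0.1254,0.9711,-3.2484,-3.0616,1.7560,0.1897
18,0.2892,-0.5262,-1.4527,-0.8169,3.1612,-4.9801,-0.4188,-5.1569,0.0340,0.0970,0.9678,-5.2531,-2.5839,1.2898,0.0440
19,0.3205,-0.5751,-1.4545,-0.8676,3.1000,-4.8161,0.0240,-4.9916,0.0257,0.0687,0.9638,-6.8990,-2.0785,0.8826,-0.0959
20,0.3513,-0.6227,-1.4531,-0.9165,3.0559,-4.7144,0.2605,-4.7888,0.0170,0.0406,0.9591,-8.3259,-1.5643,0.5533,-0.2292
21,0.3816,-0.6693,-1.4494,-0.9634,3.0135,-4.6167,0.4677,-4.5972,0.0078,0.0125,0.9536,-9.6104,-1.0739,0.2533,-0.3416
22,0.4116,-0.7150,-1.4438,-1.0084,2.9736,-4.5224,0.6441,-4.4130,-0.0017,-0.0153,0.9474,-10.7964,-0.6104,-0.0189,-0.4363
23,0.4411,-0.7597,-1.4366,-1.0516,2.9366,-4.4305,0.7913,-4.2344,-0.0114,-0.0429,0.9403,-11.9162,-0.1755,-0.2654,-0.5157
24,0.4703,-0.8036,-1.4281,-1.0931,2.9025,-4.3394,0.9131,-4.0605,-0.0213,-0.0702,0.9325,-12.9925,0.2301,-0.4886,-0.5816
25,0.4991,-0.8465,-1.4184,-1.1328,2.8711,-4.2478,1.0141,-3.8910,-0.0312,-0.0973,0.9238,-14.0400,0.6070,-0.6909,-0.6357
26,0.5277,-0.8885,-1.4078,-1.1709,2.8423,-4.1546,1.0984,-3.7257,-0.0411,-0.1241,0.9144,-15.0676,0.9561,-0.8745,-0.6798
27,0.5560,-0.9295,-1.3965,-1.2073,2.8159,-4.0590,1.1695,-3.5644,-0.0510,-0.1506,0.9043,-16.0801,1.2788,-1.0413,-0.7152
28,0.5840,-0.9696,-1.3845,-1.2422,2.7917,-3.9603,1.2305,-3.4071,-0.0607,-0.1768,0.8934,-17.0797,1.5770,-1.1930,-0.7434
29,0.6118,-1.0087,-1.3719,-1.2755,2.7695,-3.8585,1.2836,-3.2537,-0.0703,-0.2026,0.8818,-18.0669,1.8522,-1.3309,-0.7654
30,0.6394,-1.0467,-1.3588,-1.3072,2.7491,-3.7533,1.3307,-3.1042,-0.0797,-0.2281,0.8694,-19.0410,2.1063,-1.4562,-0.7825
31,0.6668,-1.0837,-1.3453,-1.3375,2.7304,-3.6450,1.3734,-2.9588,-0.0889,-0.2532,0.8565,-20.0009,2.3409,-1.5700,-0.7955
32,0.6940,-1.1196,-1.3313,-1.3664,2.7131,-3.5336,1.4126,-2.8175,-0.0977,-0.2779,0.8428,-20.9451,2.5574,-1.6732,-0.8053
33,0.7211,-1.1543,-1.3170,-1.3939,2.6969,-3.4196,1.4493,-2.6804,-0.1063,-0.3021,0.8285,-21.8720,2.7573,-1.7666,-0.8127
34,0.7480,-1.1879,-1.3023,-1.4200,2.6818,-3.3033,1.4841,-2.5477,-0.1146,-0.3259,0.8136,-22.7800,2.9419,-1.8509,-0.8182
35,0.7747,-1.2203,-1.2873,-1.4448,2.6675,-3.1854,1.5174,-2.4196,-0.1225,-0.3492,0.7982,-23.6677,3.1123,-1.9268,-0.8224
36,0.8013,-1.2516,-1.2719,-1.4684,2.6537,-3.0662,1.5495,-2.2962,-0.1302,-0.3721,0.7822,-24.5335,3.2695,-1.9948,-0.8258
37,0.8278,-1.2816,-1.2563,-1.4908,2.6402,-2.9466,1.5804,-2.1776,-0.1374,-0.3943,0.7656,-25.3760,3.4146,-2.0555,-0.8287
38,0.8541,-1.3105,-1.2403,-1.5120,2.6268,-2.8271,1.6101,-2.0640,-0.1444,-0.4161,0.7486,-26.1941,3.5484,-2.1093,-0.8315
39,0.8803,-1.3382,-1.2240,-1.5321,2.6134,-2.7084,1.6385,-1.9554,-0.1510,-0.4372,0.7311,-26.9865,3.6715,-2.1567,-0.8345
40,0.9064,-1.3647,-1.2075,-1.5511,2.5996,-2.5912,1.6654,-1.8518,-0.1573,-0.4578,0.7132,-27.7519,3.7849,-2.1980,-0.8378
41,0.9323,-1.3900,-1.1907,-1.5691,2.5854,-2.4762,1.6905,-1.7532,-0.1632,-0.4778,0.6949,-28.4893,3.8890,-2.2336,-0.8418
42,0.9580,-1.4142,-1.1737,-1.5862,2.5704,-2.3639,1.7135,-1.6596,-0.1688,-0.4971,0.6762,,,,
# any joint saturated: no


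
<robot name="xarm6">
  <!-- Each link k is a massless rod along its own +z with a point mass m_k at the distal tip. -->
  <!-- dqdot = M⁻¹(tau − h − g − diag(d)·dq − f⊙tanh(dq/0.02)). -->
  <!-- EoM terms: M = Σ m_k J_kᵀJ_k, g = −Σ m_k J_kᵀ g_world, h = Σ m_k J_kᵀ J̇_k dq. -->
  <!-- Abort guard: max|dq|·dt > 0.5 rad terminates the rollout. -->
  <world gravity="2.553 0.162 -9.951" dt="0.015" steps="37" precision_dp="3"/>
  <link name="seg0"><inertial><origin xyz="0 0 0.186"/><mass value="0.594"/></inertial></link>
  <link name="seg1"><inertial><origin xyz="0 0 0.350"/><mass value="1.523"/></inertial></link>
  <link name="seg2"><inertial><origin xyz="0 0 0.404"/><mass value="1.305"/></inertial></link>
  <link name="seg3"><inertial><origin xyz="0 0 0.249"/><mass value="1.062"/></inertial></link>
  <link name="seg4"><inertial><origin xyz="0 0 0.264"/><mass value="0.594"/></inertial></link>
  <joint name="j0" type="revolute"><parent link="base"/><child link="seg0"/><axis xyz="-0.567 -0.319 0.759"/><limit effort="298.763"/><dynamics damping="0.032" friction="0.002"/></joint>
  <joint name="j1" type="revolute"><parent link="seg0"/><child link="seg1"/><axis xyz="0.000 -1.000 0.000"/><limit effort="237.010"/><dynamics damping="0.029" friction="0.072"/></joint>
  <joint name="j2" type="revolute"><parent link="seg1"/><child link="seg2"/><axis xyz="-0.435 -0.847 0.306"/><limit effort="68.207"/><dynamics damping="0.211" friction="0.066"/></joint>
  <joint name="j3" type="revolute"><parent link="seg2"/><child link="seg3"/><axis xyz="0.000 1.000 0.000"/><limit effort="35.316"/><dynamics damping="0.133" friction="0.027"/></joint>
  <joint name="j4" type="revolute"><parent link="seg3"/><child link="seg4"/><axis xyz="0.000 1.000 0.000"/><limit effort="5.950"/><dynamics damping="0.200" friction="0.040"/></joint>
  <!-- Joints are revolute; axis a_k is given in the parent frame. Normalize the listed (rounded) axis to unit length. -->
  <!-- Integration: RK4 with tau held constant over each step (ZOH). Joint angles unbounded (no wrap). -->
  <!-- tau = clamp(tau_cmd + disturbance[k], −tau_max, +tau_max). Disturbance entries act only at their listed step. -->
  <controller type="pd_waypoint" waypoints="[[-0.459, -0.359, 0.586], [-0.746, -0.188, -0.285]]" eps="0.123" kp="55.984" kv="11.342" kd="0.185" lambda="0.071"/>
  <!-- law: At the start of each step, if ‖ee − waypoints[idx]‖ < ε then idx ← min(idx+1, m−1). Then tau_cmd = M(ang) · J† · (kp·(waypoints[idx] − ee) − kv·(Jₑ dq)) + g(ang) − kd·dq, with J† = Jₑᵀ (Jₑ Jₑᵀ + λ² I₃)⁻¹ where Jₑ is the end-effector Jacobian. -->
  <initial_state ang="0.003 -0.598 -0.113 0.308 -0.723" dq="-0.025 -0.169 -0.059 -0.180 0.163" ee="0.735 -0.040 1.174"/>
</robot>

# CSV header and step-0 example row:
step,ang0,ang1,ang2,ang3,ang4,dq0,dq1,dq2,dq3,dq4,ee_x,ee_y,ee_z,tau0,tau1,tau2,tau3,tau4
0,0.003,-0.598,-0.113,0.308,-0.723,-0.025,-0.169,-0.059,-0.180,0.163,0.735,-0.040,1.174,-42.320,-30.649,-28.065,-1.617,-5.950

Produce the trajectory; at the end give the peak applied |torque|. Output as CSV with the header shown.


step,ang0,ang1,ang2,ang3,ang4,dq0,dq1,dq2,dq3,dq4,ee_x,ee_y,ee_z,tau0,tau1,tau2,tau3,tau4
1,0.006,-0.600,-0.130,0.293,-0.749,0.362,-0.145,-2.145,-1.841,-3.404,0.734,-0.043,1.171,-39.829,-33.965,-26.975,-1.121,-5.950
2,0.013,-0.604,-0.174,0.253,-0.821,0.619,-0.317,-3.721,-3.631,-6.098,0.725,-0.049,1.165,-42.596,-31.254,-23.866,-2.298,-5.950
3,0.023,-0.611,-0.237,0.183,-0.924,0.657,-0.710,-4.633,-5.771,-7.431,0.709,-0.057,1.154,-42.079,-11.596,-13.966,-5.344,-5.950
4,0.031,-0.625,-0.307,0.082,-1.038,0.421,-1.170,-4.754,-7.703,-7.656,0.687,-0.065,1.136,-36.247,17.670,-0.369,-8.883,-5.387
5,0.034,-0.646,-0.375,-0.044,-1.149,-0.028,-1.531,-4.221,-9.044,-7.127,0.660,-0.072,1.111,-27.003,45.091,12.282,-11.613,-4.516
6,0.029,-0.670,-0.431,-0.184,-1.250,-0.584,-1.712,-3.288,-9.677,-6.402,0.630,-0.080,1.079,-16.102,65.892,22.201,-13.120,-3.333
7,0.016,-0.696,-0.473,-0.331,-1.340,-1.146,-1.707,-2.209,-9.815,-5.663,0.596,-0.088,1.043,-4.736,79.918,29.361,-13.499,-1.961
8,-0.005,-0.720,-0.498,-0.477,-1.419,-1.653,-1.547,-1.136,-9.683,-4.914,0.561,-0.097,1.003,6.078,88.472,34.175,-12.994,-0.556
9,-0.033,-0.741,-0.507,-0.620,-1.486,-2.082,-1.274,-0.130,-9.410,-4.139,0.525,-0.108,0.962,15.546,92.929,37.057,-11.845,0.752
10,-0.066,-0.758,-0.502,-0.758,-1.542,-2.427,-0.919,0.781,-9.050,-3.333,0.488,-0.121,0.921,23.161,94.360,38.354,-10.248,1.875
11,-0.105,-0.768,-0.484,-0.890,-1.586,-2.700,-0.516,1.624,-8.599,-2.528,0.451,-0.134,0.882,28.769,93.514,38.362,-8.362,2.762
12,-0.147,-0.773,-0.454,-1.015,-1.618,-2.912,-0.089,2.414,-8.047,-1.750,0.414,-0.149,0.844,32.453,90.908,37.342,-6.324,3.395
13,-0.192,-0.771,-0.412,-1.131,-1.639,-3.077,0.341,3.164,-7.381,-1.031,0.377,-0.165,0.809,34.455,86.899,35.523,-4.257,3.777
14,-0.239,-0.763,-0.360,-1.235,-1.650,-3.205,0.766,3.860,-6.588,-0.418,0.340,-0.180,0.777,35.089,81.753,33.102,-2.273,3.935
15,-0.288,-0.748,-0.297,-1.327,-1.653,-3.304,1.179,4.482,-5.659,0.034,0.304,-0.196,0.749,34.695,75.718,30.256,-0.480,3.913
16,-0.338,-0.727,-0.226,-1.404,-1.650,-3.384,1.580,4.997,-4.602,0.258,0.268,-0.210,0.725,33.611,69.146,27.185,1.029,3.768
17,-0.389,-0.701,-0.148,-1.464,-1.646,-3.453,1.970,5.361,-3.464,0.279,0.233,-0.225,0.704,31.865,62.007,23.897,2.198,3.517
18,-0.442,-0.668,-0.066,-1.507,-1.643,-3.520,2.360,5.531,-2.297,0.099,0.197,-0.238,0.686,29.487,54.457,20.456,3.006,3.194
19,-0.495,-0.630,0.017,-1.533,-1.644,-3.599,2.758,5.475,-1.177,-0.206,0.162,-0.251,0.672,26.336,46.411,16.811,3.479,2.806
20,-0.550,-0.586,0.097,-1.543,-1.650,-3.707,3.172,5.186,-0.160,-0.608,0.126,-0.262,0.662,22.520,38.186,13.084,3.670,2.387
21,-0.606,-0.535,0.171,-1.539,-1.662,-3.865,3.602,4.680,0.692,-1.026,0.091,-0.272,0.653,18.127,29.888,9.314,3.669,1.951
22,-0.666,-0.478,0.236,-1.523,-1.681,-4.098,4.038,4.007,1.357,-1.399,0.054,-0.279,0.648,13.443,21.690,5.589,3.554,1.509
23,-0.730,-0.414,0.291,-1.499,-1.704,-4.431,4.466,3.221,1.832,-1.678,0.018,-0.285,0.644,8.773,13.751,1.987,3.400,1.072
24,-0.800,-0.344,0.332,-1.469,-1.730,-4.887,4.871,2.373,2.125,-1.833,-0.018,-0.288,0.641,4.364,6.214,-1.426,3.276,0.653
25,-0.877,-0.268,0.362,-1.436,-1.758,-5.493,5.239,1.511,2.257,-1.844,-0.053,-0.289,0.640,0.335,-0.820,-4.615,3.230,0.261
26,-0.965,-0.187,0.378,-1.402,-1.785,-6.279,5.558,0.672,2.248,-1.696,-0.087,-0.288,0.638,-3.387,-7.361,-7.607,3.297,-0.094
27,-1.067,-0.102,0.382,-1.369,-1.808,-7.287,5.818,-0.098,2.128,-1.369,-0.119,-0.284,0.638,-7.112,-13.646,-10.551,3.497,-0.406
28,-1.185,-0.013,0.376,-1.339,-1.825,-8.576,6.000,-0.743,1.931,-0.829,-0.148,-0.279,0.637,-11.504,-20.426,-13.844,3.849,-0.674
29,-1.326,0.078,0.361,-1.312,-1.832,-10.217,6.100,-1.249,1.644,0.013,-0.172,-0.271,0.637,-17.878,-29.790,-18.447,4.398,-0.915
30,-1.494,0.169,0.339,-1.290,-1.823,-12.297,6.071,-1.535,1.277,1.291,-0.191,-0.262,0.637,-27.002,-45.890,-25.703,5.197,-1.169
31,-1.697,0.258,0.317,-1.274,-1.789,-14.751,5.734,-1.423,0.795,3.356,-0.200,-0.253,0.639,-27.203,-63.871,-30.386,5.886,-1.556
32,-1.930,0.335,0.302,-1.266,-1.717,-16.178,4.384,-0.453,0.202,6.306,-0.197,-0.246,0.643,2.968,-39.582,-14.118,4.803,-1.995
33,-2.159,0.380,0.309,-1.266,-1.605,-13.942,1.529,1.582,-0.041,8.277,-0.183,-0.248,0.650,17.843,-9.640,-1.778,2.969,-2.134
34,-2.341,0.381,0.350,-1.263,-1.482,-10.309,-1.338,3.859,0.638,7.830,-0.170,-0.260,0.656,19.693,6.430,3.309,1.318,-1.674
35,-2.472,0.346,0.420,-1.246,-1.377,-7.246,-3.363,5.463,1.713,6.065,-0.167,-0.277,0.661,20.003,18.485,7.276,0.079,-0.892
36,-2.564,0.286,0.508,-1.214,-1.299,-4.984,-4.540,6.110,2.554,4.266,-0.174,-0.297,0.663,20.074,27.902,10.592,-0.721,-0.165
37,-2.626,0.213,0.599,-1.172,-1.245,-3.384,-5.057,5.962,2.895,3.016,-0.189,-0.316,0.664,,,,,
# max |tau| (N·m): 94.360


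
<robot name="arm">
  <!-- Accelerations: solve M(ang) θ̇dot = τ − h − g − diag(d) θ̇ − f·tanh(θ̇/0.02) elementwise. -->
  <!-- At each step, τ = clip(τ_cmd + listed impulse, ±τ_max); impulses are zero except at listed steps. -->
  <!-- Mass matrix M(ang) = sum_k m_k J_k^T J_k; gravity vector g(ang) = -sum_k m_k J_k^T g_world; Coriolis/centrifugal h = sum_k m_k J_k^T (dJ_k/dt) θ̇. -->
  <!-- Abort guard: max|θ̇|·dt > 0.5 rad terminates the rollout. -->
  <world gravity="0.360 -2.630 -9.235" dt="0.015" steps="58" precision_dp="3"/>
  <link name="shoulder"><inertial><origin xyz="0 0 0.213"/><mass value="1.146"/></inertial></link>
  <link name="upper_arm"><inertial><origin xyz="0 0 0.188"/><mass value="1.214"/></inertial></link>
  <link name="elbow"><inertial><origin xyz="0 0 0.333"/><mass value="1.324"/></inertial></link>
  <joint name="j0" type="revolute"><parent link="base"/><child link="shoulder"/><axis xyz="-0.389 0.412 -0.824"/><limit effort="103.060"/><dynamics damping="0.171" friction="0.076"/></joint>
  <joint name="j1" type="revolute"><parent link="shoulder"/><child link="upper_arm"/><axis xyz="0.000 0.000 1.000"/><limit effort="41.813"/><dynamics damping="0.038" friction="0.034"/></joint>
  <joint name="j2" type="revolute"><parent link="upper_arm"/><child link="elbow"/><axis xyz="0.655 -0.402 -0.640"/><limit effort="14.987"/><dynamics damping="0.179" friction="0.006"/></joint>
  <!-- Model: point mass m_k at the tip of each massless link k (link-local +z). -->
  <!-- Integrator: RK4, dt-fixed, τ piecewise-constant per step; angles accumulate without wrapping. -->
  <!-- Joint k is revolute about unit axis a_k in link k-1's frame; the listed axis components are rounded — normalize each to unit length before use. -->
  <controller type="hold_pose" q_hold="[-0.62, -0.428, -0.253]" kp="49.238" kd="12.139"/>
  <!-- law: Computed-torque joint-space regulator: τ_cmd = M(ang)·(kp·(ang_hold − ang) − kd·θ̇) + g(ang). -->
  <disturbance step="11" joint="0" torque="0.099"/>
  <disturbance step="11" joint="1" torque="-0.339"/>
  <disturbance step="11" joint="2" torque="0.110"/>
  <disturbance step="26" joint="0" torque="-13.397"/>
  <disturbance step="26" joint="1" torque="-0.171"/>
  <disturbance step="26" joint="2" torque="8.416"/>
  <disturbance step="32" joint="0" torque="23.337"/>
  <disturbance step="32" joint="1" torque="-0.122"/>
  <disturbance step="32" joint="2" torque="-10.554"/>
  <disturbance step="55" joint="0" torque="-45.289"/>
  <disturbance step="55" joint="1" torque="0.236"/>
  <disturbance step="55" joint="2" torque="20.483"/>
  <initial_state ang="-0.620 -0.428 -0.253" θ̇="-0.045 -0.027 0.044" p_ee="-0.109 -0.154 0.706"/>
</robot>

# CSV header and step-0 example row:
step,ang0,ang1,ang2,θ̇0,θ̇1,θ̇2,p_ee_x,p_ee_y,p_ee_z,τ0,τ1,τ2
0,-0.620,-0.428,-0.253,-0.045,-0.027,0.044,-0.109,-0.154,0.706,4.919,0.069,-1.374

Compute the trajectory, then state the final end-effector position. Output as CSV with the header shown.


step,ang0,ang1,ang2,θ̇0,θ̇1,θ̇2,p_ee_x,p_ee_y,p_ee_z,τ0,τ1,τ2
1,-0.621,-0.428,-0.252,-0.027,-0.011,0.050,-0.109,-0.154,0.706,4.879,0.068,-1.359
2,-0.621,-0.428,-0.251,-0.015,-0.005,0.048,-0.109,-0.155,0.706,4.845,0.068,-1.345
3,-0.621,-0.428,-0.251,-0.009,-0.002,0.041,-0.109,-0.155,0.706,4.819,0.067,-1.332
4,-0.621,-0.428,-0.250,-0.006,-0.007,0.031,-0.109,-0.155,0.706,4.797,0.067,-1.321
5,-0.621,-0.428,-0.250,-0.004,-0.004,0.021,-0.109,-0.155,0.706,4.780,0.067,-1.311
6,-0.621,-0.428,-0.250,-0.003,-0.003,0.013,-0.109,-0.155,0.706,4.765,0.066,-1.303
7,-0.621,-0.427,-0.249,-0.002,-0.004,0.007,-0.109,-0.155,0.706,4.753,0.066,-1.296
8,-0.621,-0.427,-0.249,-0.001,-0.003,0.002,-0.109,-0.155,0.706,4.742,0.066,-1.290
9,-0.621,-0.427,-0.249,-0.000,-0.004,-0.002,-0.109,-0.155,0.706,4.733,0.066,-1.285
10,-0.621,-0.427,-0.249,0.000,-0.003,-0.005,-0.109,-0.155,0.706,4.726,0.066,-1.280
11,-0.621,-0.427,-0.249,0.001,-0.004,-0.007,-0.109,-0.155,0.706,4.819,-0.273,-1.167
12,-0.621,-0.433,-0.249,0.007,-0.829,0.003,-0.109,-0.155,0.706,4.695,0.124,-1.292
13,-0.621,-0.443,-0.249,0.008,-0.512,0.003,-0.108,-0.156,0.706,4.694,0.110,-1.283
14,-0.621,-0.449,-0.249,0.007,-0.273,0.001,-0.108,-0.156,0.706,4.693,0.099,-1.277
15,-0.621,-0.452,-0.249,0.006,-0.094,0.000,-0.108,-0.156,0.706,4.693,0.090,-1.272
16,-0.621,-0.452,-0.249,0.004,0.000,-0.004,-0.108,-0.156,0.706,4.693,0.084,-1.269
17,-0.621,-0.452,-0.249,0.002,0.002,-0.009,-0.108,-0.156,0.706,4.692,0.083,-1.266
18,-0.621,-0.452,-0.250,0.001,-0.003,-0.012,-0.108,-0.156,0.706,4.689,0.084,-1.264
19,-0.621,-0.452,-0.250,0.001,0.008,-0.012,-0.108,-0.156,0.706,4.687,0.083,-1.263
20,-0.621,-0.452,-0.250,0.002,0.013,-0.010,-0.108,-0.156,0.706,4.684,0.083,-1.261
21,-0.621,-0.452,-0.250,0.002,0.017,-0.010,-0.108,-0.156,0.706,4.682,0.082,-1.260
22,-0.621,-0.452,-0.250,0.002,0.021,-0.009,-0.108,-0.155,0.706,4.681,0.082,-1.259
23,-0.621,-0.452,-0.250,0.002,0.023,-0.009,-0.108,-0.155,0.706,4.679,0.082,-1.258
24,-0.620,-0.452,-0.251,0.002,0.024,-0.009,-0.108,-0.155,0.706,4.678,0.082,-1.257
25,-0.620,-0.452,-0.251,0.002,0.025,-0.008,-0.108,-0.155,0.706,4.677,0.082,-1.256
26,-0.620,-0.451,-0.251,0.002,0.025,-0.008,-0.108,-0.155,0.706,-8.720,-0.089,7.161
27,-0.621,-0.452,-0.240,-0.028,-0.040,1.377,-0.109,-0.158,0.705,7.205,0.111,-2.834
28,-0.621,-0.452,-0.223,-0.064,-0.002,1.017,-0.110,-0.162,0.705,6.907,0.096,-2.635
29,-0.622,-0.452,-0.209,-0.080,-0.003,0.738,-0.111,-0.166,0.704,6.634,0.088,-2.461
30,-0.624,-0.452,-0.200,-0.080,0.018,0.527,-0.112,-0.169,0.703,6.386,0.081,-2.309
31,-0.625,-0.452,-0.193,-0.070,0.035,0.366,-0.113,-0.171,0.703,6.161,0.076,-2.176
32,-0.626,-0.452,-0.189,-0.055,0.047,0.244,-0.114,-0.172,0.702,29.295,-0.049,-12.613
33,-0.618,-0.458,-0.186,1.107,-0.706,0.148,-0.113,-0.170,0.703,1.393,0.087,0.044
34,-0.603,-0.465,-0.185,0.858,-0.218,-0.004,-0.110,-0.165,0.705,1.763,0.074,-0.086
35,-0.592,-0.465,-0.186,0.659,0.030,-0.100,-0.108,-0.161,0.706,2.097,0.070,-0.214
36,-0.583,-0.465,-0.188,0.497,0.063,-0.162,-0.107,-0.157,0.707,2.399,0.073,-0.334
37,-0.577,-0.465,-0.190,0.364,0.045,-0.200,-0.105,-0.154,0.708,2.671,0.077,-0.445
38,-0.572,-0.464,-0.193,0.256,0.057,-0.219,-0.104,-0.152,0.708,2.915,0.080,-0.546
39,-0.569,-0.464,-0.197,0.167,0.050,-0.227,-0.103,-0.150,0.709,3.135,0.083,-0.638
40,-0.567,-0.464,-0.200,0.095,0.050,-0.227,-0.103,-0.148,0.709,3.333,0.085,-0.722
41,-0.566,-0.463,-0.204,0.036,0.047,-0.222,-0.102,-0.147,0.710,3.509,0.087,-0.797
42,-0.566,-0.463,-0.207,-0.005,0.048,-0.202,-0.102,-0.146,0.710,3.661,0.089,-0.865
43,-0.566,-0.463,-0.210,-0.024,0.048,-0.161,-0.102,-0.146,0.710,3.780,0.090,-0.925
44,-0.566,-0.462,-0.212,-0.037,0.045,-0.123,-0.102,-0.145,0.710,3.883,0.091,-0.977
45,-0.567,-0.462,-0.213,-0.048,0.045,-0.092,-0.102,-0.145,0.710,3.974,0.092,-1.024
46,-0.568,-0.462,-0.215,-0.058,0.044,-0.068,-0.102,-0.145,0.710,4.055,0.093,-1.064
47,-0.569,-0.461,-0.216,-0.065,0.044,-0.049,-0.102,-0.145,0.710,4.127,0.093,-1.100
48,-0.570,-0.461,-0.216,-0.072,0.044,-0.035,-0.102,-0.145,0.710,4.190,0.093,-1.131
49,-0.571,-0.461,-0.217,-0.077,0.043,-0.024,-0.102,-0.146,0.710,4.246,0.093,-1.158
50,-0.572,-0.460,-0.217,-0.081,0.043,-0.016,-0.102,-0.146,0.709,4.295,0.093,-1.182
51,-0.573,-0.460,-0.217,-0.084,0.043,-0.010,-0.102,-0.146,0.709,4.338,0.093,-1.202
52,-0.575,-0.460,-0.217,-0.086,0.043,-0.006,-0.103,-0.147,0.709,4.376,0.092,-1.220
53,-0.576,-0.460,-0.217,-0.087,0.043,-0.004,-0.103,-0.147,0.709,4.408,0.092,-1.235
54,-0.577,-0.459,-0.217,-0.087,0.043,-0.003,-0.103,-0.148,0.709,4.437,0.091,-1.247
55,-0.579,-0.459,-0.217,-0.086,0.043,-0.002,-0.103,-0.148,0.709,-40.828,0.327,14.987
56,-0.606,-0.457,-0.237,-3.486,0.096,-2.580,-0.106,-0.153,0.707,13.025,0.031,-4.357
57,-0.652,-0.456,-0.269,-2.646,0.151,-1.718,-0.111,-0.162,0.703,12.040,-0.014,-4.022
58,-0.686,-0.453,-0.291,-1.989,0.237,-1.114,-0.115,-0.170,0.700,,,
# final p_ee position (m): -0.115 -0.170 0.700
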